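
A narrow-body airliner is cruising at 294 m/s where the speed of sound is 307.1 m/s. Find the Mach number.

M = 0.957

M = v/a = 294 / 307.1 = 0.957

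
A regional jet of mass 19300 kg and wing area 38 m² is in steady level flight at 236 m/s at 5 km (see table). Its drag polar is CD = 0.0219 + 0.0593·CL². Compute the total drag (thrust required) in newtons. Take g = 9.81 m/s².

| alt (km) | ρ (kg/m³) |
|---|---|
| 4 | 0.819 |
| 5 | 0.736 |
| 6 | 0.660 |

D = 19800 N

At 5 km, from the table: ρ = 0.736 kg/m³.
Weight W = mg = 19300 × 9.81 = 1.8933×10^5 N; in level flight L = W.
q = ½ρv² = ½ × 0.736 × 236² = 20500 Pa.
Required CL = L/(qS) = 1.8933×10^5/(20500·38) = 0.2431.
CD = 0.0219 + 0.0593 × 0.2431² = 0.0254.
D = q·S·CD = 20500 × 38 × 0.0254 = 19790 N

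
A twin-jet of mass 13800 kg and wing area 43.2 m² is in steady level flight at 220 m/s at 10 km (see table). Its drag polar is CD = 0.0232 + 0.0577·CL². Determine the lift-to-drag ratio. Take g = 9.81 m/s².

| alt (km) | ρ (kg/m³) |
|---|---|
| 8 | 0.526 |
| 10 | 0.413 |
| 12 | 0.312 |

L/D = 10.9

At 10 km, from the table: ρ = 0.413 kg/m³.
In steady level flight, lift balances weight: W = mg = 13800 × 9.81 = 1.3538×10^5 N.
q = ½ρv² = ½ × 0.413 × 220² = 9995 Pa.
Required CL = L/(qS) = 1.3538×10^5/(9995·43.2) = 0.3135.
CD = 0.0232 + 0.0577 × 0.3135² = 0.02887.
L/D = CL/CD = 0.3135 / 0.02887 = 10.9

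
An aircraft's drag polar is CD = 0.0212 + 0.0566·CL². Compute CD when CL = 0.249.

CD = 0.0212 + 0.0566 × 0.249² = 0.0212 + 0.003509 = 0.0247

CD = 0.0247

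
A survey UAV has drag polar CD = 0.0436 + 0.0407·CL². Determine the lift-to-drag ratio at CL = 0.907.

L/D = 11.8

CD = 0.0436 + 0.0407 × 0.907² = 0.07708
L/D = CL/CD = 0.907 / 0.07708 = 11.8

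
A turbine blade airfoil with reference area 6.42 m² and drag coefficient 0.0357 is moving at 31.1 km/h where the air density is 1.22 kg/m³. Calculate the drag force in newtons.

Convert speed: v = 31.1 km/h ÷ 3.6 = 8.639 m/s.
Dynamic pressure q = ½ρv² = ½ × 1.22 × 8.639² = 45.52 Pa.
D = q·S·CD = 45.52 × 6.42 × 0.0357 = 10.4 N

D = 10.4 N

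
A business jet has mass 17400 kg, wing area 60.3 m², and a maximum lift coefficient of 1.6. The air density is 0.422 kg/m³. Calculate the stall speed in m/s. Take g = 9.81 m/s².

At stall, lift equals weight: L = W = m·g = 17400 × 9.81 = 1.707×10^5 N.
From L = ½ρV²S·CL,max = W: V_stall = √(2W/(ρSCL,max)) = √(2·1.707×10^5/(0.422·60.3·1.6))
V_stall = √8385 = 91.6 m/s

V_stall = 91.6 m/s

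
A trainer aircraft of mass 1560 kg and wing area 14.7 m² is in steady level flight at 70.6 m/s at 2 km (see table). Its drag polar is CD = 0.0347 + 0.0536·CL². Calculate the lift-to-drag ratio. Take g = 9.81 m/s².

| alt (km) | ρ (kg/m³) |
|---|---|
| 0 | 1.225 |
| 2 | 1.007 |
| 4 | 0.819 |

L/D = 9.44

At 2 km, from the table: ρ = 1.007 kg/m³.
Level flight ⇒ L = W = m·g = 1560 × 9.81 = 15304 N.
q = ½ρv² = ½ × 1.007 × 70.6² = 2510 Pa.
CL = W/(q·S) = 15304 / (2510 × 14.7) = 0.4148.
CD = 0.0347 + 0.0536 × 0.4148² = 0.04392.
L/D = CL/CD = 0.4148 / 0.04392 = 9.44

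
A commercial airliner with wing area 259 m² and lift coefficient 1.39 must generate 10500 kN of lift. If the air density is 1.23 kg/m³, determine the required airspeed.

v = 218 m/s

L = ½ρv²S·CL ⇒ v = √(2L/(ρ·S·CL))
v = √(2 × 1.05×10^7 / (1.23 × 259 × 1.39)) = √47420 = 218 m/s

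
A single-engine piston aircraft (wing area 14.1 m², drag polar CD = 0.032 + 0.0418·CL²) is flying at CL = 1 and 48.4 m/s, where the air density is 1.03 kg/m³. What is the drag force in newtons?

D = 1260 N

CD = 0.032 + 0.0418 × 1² = 0.0738
D = ½ρv²S·CD = ½ × 1.03 × 48.4² × 14.1 × 0.0738 = 1260 N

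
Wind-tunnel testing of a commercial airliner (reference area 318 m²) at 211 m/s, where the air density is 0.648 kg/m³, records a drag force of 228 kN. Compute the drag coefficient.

From D = ½ρv²S·CD, rearranging gives CD = 2D/(ρv²S).
CD = 2 × 2.28×10^5 / (0.648 × 211² × 318) = 0.0497

CD = 0.0497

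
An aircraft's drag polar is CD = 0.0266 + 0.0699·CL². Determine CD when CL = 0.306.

CD = 0.0331

CD = 0.0266 + 0.0699 × 0.306² = 0.0266 + 0.006545 = 0.0331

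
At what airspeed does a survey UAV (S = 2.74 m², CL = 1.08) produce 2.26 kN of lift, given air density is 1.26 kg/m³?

v = 34.8 m/s

L = ½ρv²S·CL ⇒ v = √(2L/(ρ·S·CL))
v = √(2 × 2260 / (1.26 × 2.74 × 1.08)) = √1212 = 34.8 m/s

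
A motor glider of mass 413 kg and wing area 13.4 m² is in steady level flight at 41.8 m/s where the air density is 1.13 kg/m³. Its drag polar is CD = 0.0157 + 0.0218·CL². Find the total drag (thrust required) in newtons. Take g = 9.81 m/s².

D = 235 N

Weight W = mg = 413 × 9.81 = 4051.5 N; in level flight L = W.
q = ½ρv² = ½ × 1.13 × 41.8² = 987.2 Pa.
CL = 2W/(ρv²S) = 2×4051.5/(1.13×41.8²×13.4) = 0.3063.
CD = 0.0157 + 0.0218 × 0.3063² = 0.01774.
D = q·S·CD = 987.2 × 13.4 × 0.01774 = 234.7 N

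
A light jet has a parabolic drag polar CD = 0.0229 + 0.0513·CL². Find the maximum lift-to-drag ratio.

For CD = CD0 + K·CL², (L/D)max occurs at CL* = √(CD0/K) and equals 1/(2√(K·CD0)).
(L/D)max = 1/(2√(0.0513 × 0.0229)) = 1/(2 × 0.03427) = 14.6

(L/D)max = 14.6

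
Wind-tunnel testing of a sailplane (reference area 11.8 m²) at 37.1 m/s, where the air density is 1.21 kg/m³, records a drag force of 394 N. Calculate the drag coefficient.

From D = ½ρv²S·CD, rearranging gives CD = 2D/(ρv²S).
CD = 2 × 394 / (1.21 × 37.1² × 11.8) = 0.0401

CD = 0.0401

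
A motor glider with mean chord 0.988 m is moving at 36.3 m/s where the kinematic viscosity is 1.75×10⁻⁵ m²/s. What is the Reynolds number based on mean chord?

Re = v·c/ν = 36.3 × 0.988 / (1.75×10⁻⁵) = 2.05×10^6

Re = 2.05×10^6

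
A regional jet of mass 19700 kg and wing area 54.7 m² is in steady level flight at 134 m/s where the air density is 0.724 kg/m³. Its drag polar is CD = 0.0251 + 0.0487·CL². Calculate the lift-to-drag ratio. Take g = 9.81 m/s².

L/D = 13.8

Weight W = mg = 19700 × 9.81 = 1.9326×10^5 N; in level flight L = W.
q = ½ρv² = ½ × 0.724 × 134² = 6500 Pa.
Required CL = L/(qS) = 1.9326×10^5/(6500·54.7) = 0.5435.
CD = 0.0251 + 0.0487 × 0.5435² = 0.03949.
L/D = CL/CD = 0.5435 / 0.03949 = 13.8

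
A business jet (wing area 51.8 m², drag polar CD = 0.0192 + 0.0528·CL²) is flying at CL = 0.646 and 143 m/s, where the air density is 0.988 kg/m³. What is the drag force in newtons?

D = 21600 N

CD = 0.0192 + 0.0528 × 0.646² = 0.04123
D = ½ρv²S·CD = ½ × 0.988 × 143² × 51.8 × 0.04123 = 21600 N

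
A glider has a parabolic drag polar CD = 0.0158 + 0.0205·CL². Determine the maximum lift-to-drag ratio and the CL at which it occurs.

(L/D)max = 27.8, at CL = 0.878

For CD = CD0 + K·CL², (L/D)max occurs at CL* = √(CD0/K) and equals 1/(2√(K·CD0)).
(L/D)max = 1/(2√(0.0205 × 0.0158)) = 1/(2 × 0.018) = 27.8
CL* = √(0.0158/0.0205) = 0.878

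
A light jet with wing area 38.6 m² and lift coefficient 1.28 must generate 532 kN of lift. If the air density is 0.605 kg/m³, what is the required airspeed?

L = ½ρv²S·CL ⇒ v = √(2L/(ρ·S·CL))
v = √(2 × 5.32×10^5 / (0.605 × 38.6 × 1.28)) = √35590 = 189 m/s

v = 189 m/s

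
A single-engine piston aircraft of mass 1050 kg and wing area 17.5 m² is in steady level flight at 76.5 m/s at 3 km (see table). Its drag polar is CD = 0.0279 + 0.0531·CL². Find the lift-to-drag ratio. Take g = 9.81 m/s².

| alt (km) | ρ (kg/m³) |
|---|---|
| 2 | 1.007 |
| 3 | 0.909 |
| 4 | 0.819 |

At 3 km, from the table: ρ = 0.909 kg/m³.
In steady level flight, lift balances weight: W = mg = 1050 × 9.81 = 10300 N.
q = ½ρv² = ½ × 0.909 × 76.5² = 2660 Pa.
CL = W/(q·S) = 10300 / (2660 × 17.5) = 0.2213.
CD = 0.0279 + 0.0531 × 0.2213² = 0.0305.
L/D = CL/CD = 0.2213 / 0.0305 = 7.26

L/D = 7.26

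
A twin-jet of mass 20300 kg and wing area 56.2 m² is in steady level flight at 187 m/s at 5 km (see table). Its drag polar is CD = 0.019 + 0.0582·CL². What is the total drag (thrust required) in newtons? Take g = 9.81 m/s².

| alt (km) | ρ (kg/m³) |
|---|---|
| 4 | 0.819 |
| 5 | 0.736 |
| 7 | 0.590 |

At 5 km, from the table: ρ = 0.736 kg/m³.
Weight W = mg = 20300 × 9.81 = 1.9914×10^5 N; in level flight L = W.
q = ½ρv² = ½ × 0.736 × 187² = 12870 Pa.
Required CL = L/(qS) = 1.9914×10^5/(12870·56.2) = 0.2754.
CD = 0.019 + 0.0582 × 0.2754² = 0.02341.
D = q·S·CD = 12870 × 56.2 × 0.02341 = 16930 N

D = 16900 N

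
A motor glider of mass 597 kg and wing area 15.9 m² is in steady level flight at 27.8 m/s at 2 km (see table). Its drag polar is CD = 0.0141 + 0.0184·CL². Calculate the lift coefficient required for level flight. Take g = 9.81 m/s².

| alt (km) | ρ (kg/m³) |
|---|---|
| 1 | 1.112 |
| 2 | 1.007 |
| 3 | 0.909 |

CL = 0.947

At 2 km, from the table: ρ = 1.007 kg/m³.
Weight W = mg = 597 × 9.81 = 5856.6 N; in level flight L = W.
q = ½ρv² = ½ × 1.007 × 27.8² = 389.1 Pa.
Required CL = L/(qS) = 5856.6/(389.1·15.9) = 0.9466.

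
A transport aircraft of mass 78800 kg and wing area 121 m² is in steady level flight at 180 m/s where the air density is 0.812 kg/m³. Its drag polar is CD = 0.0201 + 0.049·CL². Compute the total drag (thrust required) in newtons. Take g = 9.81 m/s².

D = 50400 N

In steady level flight, lift balances weight: W = mg = 78800 × 9.81 = 7.7303×10^5 N.
q = ½ρv² = ½ × 0.812 × 180² = 13150 Pa.
Required CL = L/(qS) = 7.7303×10^5/(13150·121) = 0.4857.
CD = 0.0201 + 0.049 × 0.4857² = 0.03166.
D = q·S·CD = 13150 × 121 × 0.03166 = 50390 N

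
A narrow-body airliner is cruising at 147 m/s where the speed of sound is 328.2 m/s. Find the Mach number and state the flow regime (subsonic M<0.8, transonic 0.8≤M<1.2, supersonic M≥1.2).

M = v/a = 147 / 328.2 = 0.448
M = 0.448 → subsonic.

M = 0.448 (subsonic)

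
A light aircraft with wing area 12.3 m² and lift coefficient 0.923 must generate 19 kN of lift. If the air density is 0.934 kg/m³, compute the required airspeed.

v = 59.9 m/s

L = ½ρv²S·CL ⇒ v = √(2L/(ρ·S·CL))
v = √(2 × 19000 / (0.934 × 12.3 × 0.923)) = √3584 = 59.9 m/s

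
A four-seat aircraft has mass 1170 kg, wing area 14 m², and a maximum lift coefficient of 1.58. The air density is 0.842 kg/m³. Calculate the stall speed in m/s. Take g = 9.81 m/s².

At stall, lift equals weight: L = W = m·g = 1170 × 9.81 = 11480 N.
From L = ½ρV²S·CL,max = W: V_stall = √(2W/(ρSCL,max)) = √(2·11480/(0.842·14·1.58))
V_stall = √1233 = 35.1 m/s

V_stall = 35.1 m/s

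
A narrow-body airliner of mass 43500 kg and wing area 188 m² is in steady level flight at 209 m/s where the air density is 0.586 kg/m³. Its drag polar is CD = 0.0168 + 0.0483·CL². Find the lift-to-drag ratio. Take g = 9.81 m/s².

Level flight ⇒ L = W = m·g = 43500 × 9.81 = 4.2674×10^5 N.
Dynamic pressure q = 0.5 × 0.586 × 209² = 12800 Pa.
Required CL = L/(qS) = 4.2674×10^5/(12800·188) = 0.1774.
CD = 0.0168 + 0.0483 × 0.1774² = 0.01832.
L/D = CL/CD = 0.1774 / 0.01832 = 9.68

L/D = 9.68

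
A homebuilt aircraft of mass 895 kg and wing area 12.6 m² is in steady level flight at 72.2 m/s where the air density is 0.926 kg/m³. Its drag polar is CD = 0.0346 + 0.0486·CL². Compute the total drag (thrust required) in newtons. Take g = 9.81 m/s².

In steady level flight, lift balances weight: W = mg = 895 × 9.81 = 8780 N.
q = ½ρv² = ½ × 0.926 × 72.2² = 2414 Pa.
CL = 2W/(ρv²S) = 2×8780/(0.926×72.2²×12.6) = 0.2887.
CD = 0.0346 + 0.0486 × 0.2887² = 0.03865.
D = q·S·CD = 2414 × 12.6 × 0.03865 = 1175 N

D = 1180 N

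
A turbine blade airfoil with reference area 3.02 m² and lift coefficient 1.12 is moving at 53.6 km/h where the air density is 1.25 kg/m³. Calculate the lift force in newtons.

L = 469 N

Convert speed: v = 53.6 km/h ÷ 3.6 = 14.89 m/s.
L = ½ρv²S·CL = ½ × 1.25 × 14.89² × 3.02 × 1.12 = 469 N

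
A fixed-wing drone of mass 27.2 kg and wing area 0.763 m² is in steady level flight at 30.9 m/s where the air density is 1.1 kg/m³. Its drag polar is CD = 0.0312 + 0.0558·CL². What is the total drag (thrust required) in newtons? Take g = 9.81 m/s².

D = 22.4 N

In steady level flight, lift balances weight: W = mg = 27.2 × 9.81 = 266.83 N.
q = ½ρv² = ½ × 1.1 × 30.9² = 525.1 Pa.
CL = 2W/(ρv²S) = 2×266.83/(1.1×30.9²×0.763) = 0.6659.
CD = 0.0312 + 0.0558 × 0.6659² = 0.05595.
D = q·S·CD = 525.1 × 0.763 × 0.05595 = 22.42 N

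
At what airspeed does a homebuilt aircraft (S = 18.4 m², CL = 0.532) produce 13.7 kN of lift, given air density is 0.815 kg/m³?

L = ½ρv²S·CL ⇒ v = √(2L/(ρ·S·CL))
v = √(2 × 13700 / (0.815 × 18.4 × 0.532)) = √3434 = 58.6 m/s

v = 58.6 m/s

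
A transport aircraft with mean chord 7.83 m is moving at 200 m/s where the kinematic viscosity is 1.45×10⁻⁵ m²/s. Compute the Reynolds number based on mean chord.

Re = 1.08×10^8

Re = v·c/ν = 200 × 7.83 / (1.45×10⁻⁵) = 1.08×10^8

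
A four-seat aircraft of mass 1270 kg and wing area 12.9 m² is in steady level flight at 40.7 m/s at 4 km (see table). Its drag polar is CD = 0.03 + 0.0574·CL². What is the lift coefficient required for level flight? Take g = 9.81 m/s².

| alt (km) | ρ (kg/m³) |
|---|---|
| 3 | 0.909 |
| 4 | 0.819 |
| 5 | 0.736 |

CL = 1.42

At 4 km, from the table: ρ = 0.819 kg/m³.
Level flight ⇒ L = W = m·g = 1270 × 9.81 = 12459 N.
Dynamic pressure q = 0.5 × 0.819 × 40.7² = 678.3 Pa.
CL = W/(q·S) = 12459 / (678.3 × 12.9) = 1.424.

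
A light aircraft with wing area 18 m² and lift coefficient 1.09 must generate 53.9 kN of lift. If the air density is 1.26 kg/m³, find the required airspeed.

v = 66 m/s

L = ½ρv²S·CL ⇒ v = √(2L/(ρ·S·CL))
v = √(2 × 53900 / (1.26 × 18 × 1.09)) = √4361 = 66 m/s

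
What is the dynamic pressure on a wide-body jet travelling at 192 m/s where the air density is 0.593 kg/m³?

q = ½ρv² = ½ × 0.593 × 192² = 10900 Pa

q = 10900 Pa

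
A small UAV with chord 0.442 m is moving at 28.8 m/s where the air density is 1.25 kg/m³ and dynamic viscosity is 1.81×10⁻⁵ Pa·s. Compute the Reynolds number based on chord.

Re = 8.79×10^5

Re = ρ·v·c/μ = 1.25 × 28.8 × 0.442 / (1.81×10⁻⁵) = 8.79×10^5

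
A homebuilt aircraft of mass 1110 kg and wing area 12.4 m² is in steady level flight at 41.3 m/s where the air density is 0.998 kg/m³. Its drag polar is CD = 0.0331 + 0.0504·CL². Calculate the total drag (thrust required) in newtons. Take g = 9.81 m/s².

D = 916 N

Level flight ⇒ L = W = m·g = 1110 × 9.81 = 10889 N.
Dynamic pressure q = 0.5 × 0.998 × 41.3² = 851.1 Pa.
CL = 2W/(ρv²S) = 2×10889/(0.998×41.3²×12.4) = 1.032.
CD = 0.0331 + 0.0504 × 1.032² = 0.08675.
D = q·S·CD = 851.1 × 12.4 × 0.08675 = 915.6 N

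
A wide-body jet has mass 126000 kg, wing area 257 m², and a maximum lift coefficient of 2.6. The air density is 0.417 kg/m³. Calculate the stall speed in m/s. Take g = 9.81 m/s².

At stall, lift equals weight: L = W = m·g = 126000 × 9.81 = 1.236×10^6 N.
V_stall = √(2W/(ρ·S·CL,max)) = √(2 × 1.236×10^6 / (0.417 × 257 × 2.6))
V_stall = √8872 = 94.2 m/s

V_stall = 94.2 m/s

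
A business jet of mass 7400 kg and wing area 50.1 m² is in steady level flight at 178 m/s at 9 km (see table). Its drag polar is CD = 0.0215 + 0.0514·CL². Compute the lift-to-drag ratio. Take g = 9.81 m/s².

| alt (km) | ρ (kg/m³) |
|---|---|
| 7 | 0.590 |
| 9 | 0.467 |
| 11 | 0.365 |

L/D = 8.34

At 9 km, from the table: ρ = 0.467 kg/m³.
In steady level flight, lift balances weight: W = mg = 7400 × 9.81 = 72594 N.
q = ½ρv² = ½ × 0.467 × 178² = 7398 Pa.
CL = W/(q·S) = 72594 / (7398 × 50.1) = 0.1959.
CD = 0.0215 + 0.0514 × 0.1959² = 0.02347.
L/D = CL/CD = 0.1959 / 0.02347 = 8.34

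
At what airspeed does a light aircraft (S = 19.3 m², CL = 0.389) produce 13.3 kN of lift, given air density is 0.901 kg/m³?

v = 62.7 m/s

L = ½ρv²S·CL ⇒ v = √(2L/(ρ·S·CL))
v = √(2 × 13300 / (0.901 × 19.3 × 0.389)) = √3932 = 62.7 m/s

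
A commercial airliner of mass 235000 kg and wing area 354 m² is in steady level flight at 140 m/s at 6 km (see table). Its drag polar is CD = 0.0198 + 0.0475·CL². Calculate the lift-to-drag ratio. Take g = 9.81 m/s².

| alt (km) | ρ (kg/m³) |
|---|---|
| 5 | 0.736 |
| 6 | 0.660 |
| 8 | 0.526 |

L/D = 14.8

At 6 km, from the table: ρ = 0.660 kg/m³.
In steady level flight, lift balances weight: W = mg = 235000 × 9.81 = 2.3054×10^6 N.
q = ½ρv² = ½ × 0.66 × 140² = 6468 Pa.
CL = W/(q·S) = 2.3054×10^6 / (6468 × 354) = 1.007.
CD = 0.0198 + 0.0475 × 1.007² = 0.06795.
L/D = CL/CD = 1.007 / 0.06795 = 14.8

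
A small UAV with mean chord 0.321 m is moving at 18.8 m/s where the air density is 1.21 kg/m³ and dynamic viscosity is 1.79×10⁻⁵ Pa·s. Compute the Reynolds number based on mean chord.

Re = 4.08×10^5

Re = ρ·v·c/μ = 1.21 × 18.8 × 0.321 / (1.79×10⁻⁵) = 4.08×10^5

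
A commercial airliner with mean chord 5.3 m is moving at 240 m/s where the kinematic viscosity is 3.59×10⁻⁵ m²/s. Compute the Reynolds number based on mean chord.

Re = 3.54×10^7

Re = v·c/ν = 240 × 5.3 / (3.59×10⁻⁵) = 3.54×10^7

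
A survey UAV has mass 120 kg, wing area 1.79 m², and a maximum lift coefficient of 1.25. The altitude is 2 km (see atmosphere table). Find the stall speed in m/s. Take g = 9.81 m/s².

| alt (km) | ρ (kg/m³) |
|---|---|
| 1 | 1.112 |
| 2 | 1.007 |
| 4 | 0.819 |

V_stall = 32.3 m/s

At 2 km, from the table: ρ = 1.007 kg/m³.
At stall, lift equals weight: L = W = m·g = 120 × 9.81 = 1177 N.
From L = ½ρV²S·CL,max = W: V_stall = √(2W/(ρSCL,max)) = √(2·1177/(1.007·1.79·1.25))
V_stall = √1045 = 32.3 m/s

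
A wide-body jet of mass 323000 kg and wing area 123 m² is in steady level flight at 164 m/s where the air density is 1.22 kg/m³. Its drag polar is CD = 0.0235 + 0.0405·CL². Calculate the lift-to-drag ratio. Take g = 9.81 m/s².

L/D = 12.7

In steady level flight, lift balances weight: W = mg = 323000 × 9.81 = 3.1686×10^6 N.
Dynamic pressure q = 0.5 × 1.22 × 164² = 16410 Pa.
CL = 2W/(ρv²S) = 2×3.1686×10^6/(1.22×164²×123) = 1.57.
CD = 0.0235 + 0.0405 × 1.57² = 0.1234.
L/D = CL/CD = 1.57 / 0.1234 = 12.7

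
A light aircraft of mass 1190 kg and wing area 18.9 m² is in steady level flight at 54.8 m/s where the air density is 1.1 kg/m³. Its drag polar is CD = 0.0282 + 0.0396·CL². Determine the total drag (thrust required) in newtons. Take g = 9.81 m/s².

Weight W = mg = 1190 × 9.81 = 11674 N; in level flight L = W.
Dynamic pressure q = 0.5 × 1.1 × 54.8² = 1652 Pa.
CL = 2W/(ρv²S) = 2×11674/(1.1×54.8²×18.9) = 0.374.
CD = 0.0282 + 0.0396 × 0.374² = 0.03374.
D = q·S·CD = 1652 × 18.9 × 0.03374 = 1053 N

D = 1050 N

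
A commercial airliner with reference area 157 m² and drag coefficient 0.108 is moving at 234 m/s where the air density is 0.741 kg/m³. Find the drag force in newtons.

D = 3.44×10^5 N

D = ½ρv²S·CD = ½ × 0.741 × 234² × 157 × 0.108 = 3.44×10^5 N ≈ 344 kN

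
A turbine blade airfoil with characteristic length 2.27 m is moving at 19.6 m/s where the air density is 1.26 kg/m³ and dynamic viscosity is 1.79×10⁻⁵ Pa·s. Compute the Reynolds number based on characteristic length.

Re = ρ·v·c/μ = 1.26 × 19.6 × 2.27 / (1.79×10⁻⁵) = 3.13×10^6

Re = 3.13×10^6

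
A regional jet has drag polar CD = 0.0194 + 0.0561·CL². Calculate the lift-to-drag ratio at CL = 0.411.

CD = 0.0194 + 0.0561 × 0.411² = 0.02888
L/D = CL/CD = 0.411 / 0.02888 = 14.2

L/D = 14.2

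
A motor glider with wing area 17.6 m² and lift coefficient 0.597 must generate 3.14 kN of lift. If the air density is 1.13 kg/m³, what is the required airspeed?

v = 23 m/s

L = ½ρv²S·CL ⇒ v = √(2L/(ρ·S·CL))
v = √(2 × 3140 / (1.13 × 17.6 × 0.597)) = √528.9 = 23 m/s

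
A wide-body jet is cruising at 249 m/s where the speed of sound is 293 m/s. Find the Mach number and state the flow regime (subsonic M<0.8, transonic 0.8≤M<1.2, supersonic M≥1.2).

M = 0.85 (transonic)

M = v/a = 249 / 293 = 0.85
M = 0.85 → transonic.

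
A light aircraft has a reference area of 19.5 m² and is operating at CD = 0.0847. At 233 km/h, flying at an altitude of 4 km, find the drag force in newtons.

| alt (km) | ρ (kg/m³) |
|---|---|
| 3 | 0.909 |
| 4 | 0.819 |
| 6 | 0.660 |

At 4 km, from the table: ρ = 0.819 kg/m³.
Convert speed: v = 233 km/h ÷ 3.6 = 64.72 m/s.
Dynamic pressure q = ½ρv² = ½ × 0.819 × 64.72² = 1715 Pa.
D = q·S·CD = 1715 × 19.5 × 0.0847 = 2830 N

D = 2830 N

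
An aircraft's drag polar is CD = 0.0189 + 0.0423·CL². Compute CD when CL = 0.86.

CD = 0.0189 + 0.0423 × 0.86² = 0.0189 + 0.03129 = 0.0502

CD = 0.0502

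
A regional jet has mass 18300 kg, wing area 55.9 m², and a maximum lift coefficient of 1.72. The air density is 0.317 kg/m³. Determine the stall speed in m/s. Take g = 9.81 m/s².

V_stall = 109 m/s

Weight W = mg = 18300 × 9.81 = 1.795×10^5 N.
V_stall = √(2W/(ρ·S·CL,max)) = √(2 × 1.795×10^5 / (0.317 × 55.9 × 1.72))
V_stall = √11780 = 109 m/s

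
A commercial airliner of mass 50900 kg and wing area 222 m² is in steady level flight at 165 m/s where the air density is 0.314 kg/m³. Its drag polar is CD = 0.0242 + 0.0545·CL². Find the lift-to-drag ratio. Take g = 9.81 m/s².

In steady level flight, lift balances weight: W = mg = 50900 × 9.81 = 4.9933×10^5 N.
q = ½ρv² = ½ × 0.314 × 165² = 4274 Pa.
CL = W/(q·S) = 4.9933×10^5 / (4274 × 222) = 0.5262.
CD = 0.0242 + 0.0545 × 0.5262² = 0.03929.
L/D = CL/CD = 0.5262 / 0.03929 = 13.4

L/D = 13.4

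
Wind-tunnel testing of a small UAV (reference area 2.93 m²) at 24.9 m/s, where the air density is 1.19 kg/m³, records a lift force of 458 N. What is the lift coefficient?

From L = ½ρv²S·CL, rearranging gives CL = 2L/(ρv²S).
CL = 2 × 458 / (1.19 × 24.9² × 2.93) = 0.424

CL = 0.424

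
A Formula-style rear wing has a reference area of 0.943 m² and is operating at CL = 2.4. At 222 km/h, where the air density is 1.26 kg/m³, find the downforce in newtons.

L = 5420 N

Convert speed: v = 222 km/h ÷ 3.6 = 61.67 m/s.
Dynamic pressure q = ½ρv² = ½ × 1.26 × 61.67² = 2396 Pa.
L = q·S·CL = 2396 × 0.943 × 2.4 = 5420 N ≈ 5.42 kN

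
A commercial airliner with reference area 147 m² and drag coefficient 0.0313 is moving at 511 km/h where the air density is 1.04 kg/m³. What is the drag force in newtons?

Convert speed: v = 511 km/h ÷ 3.6 = 141.9 m/s.
D = ½ρv²S·CD = ½ × 1.04 × 141.9² × 147 × 0.0313 = 48200 N ≈ 48.2 kN

D = 48200 N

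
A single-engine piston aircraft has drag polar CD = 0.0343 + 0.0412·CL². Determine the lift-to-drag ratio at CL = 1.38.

CD = 0.0343 + 0.0412 × 1.38² = 0.1128
L/D = CL/CD = 1.38 / 0.1128 = 12.2

L/D = 12.2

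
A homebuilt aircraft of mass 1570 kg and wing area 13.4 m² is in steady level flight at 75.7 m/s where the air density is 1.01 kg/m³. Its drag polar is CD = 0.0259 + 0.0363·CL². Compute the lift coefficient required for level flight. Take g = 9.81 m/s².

In steady level flight, lift balances weight: W = mg = 1570 × 9.81 = 15402 N.
q = ½ρv² = ½ × 1.01 × 75.7² = 2894 Pa.
Required CL = L/(qS) = 15402/(2894·13.4) = 0.3972.

CL = 0.397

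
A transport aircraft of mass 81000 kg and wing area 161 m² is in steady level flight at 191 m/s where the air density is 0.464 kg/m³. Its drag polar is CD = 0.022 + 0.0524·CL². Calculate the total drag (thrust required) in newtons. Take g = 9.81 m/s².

D = 54300 N

Level flight ⇒ L = W = m·g = 81000 × 9.81 = 7.9461×10^5 N.
Dynamic pressure q = 0.5 × 0.464 × 191² = 8464 Pa.
CL = 2W/(ρv²S) = 2×7.9461×10^5/(0.464×191²×161) = 0.5831.
CD = 0.022 + 0.0524 × 0.5831² = 0.03982.
D = q·S·CD = 8464 × 161 × 0.03982 = 54260 N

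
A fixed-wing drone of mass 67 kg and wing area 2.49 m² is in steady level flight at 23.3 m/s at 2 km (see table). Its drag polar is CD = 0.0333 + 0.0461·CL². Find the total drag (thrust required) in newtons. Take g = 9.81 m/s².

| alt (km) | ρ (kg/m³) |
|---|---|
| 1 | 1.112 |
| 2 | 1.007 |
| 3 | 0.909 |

D = 51.9 N

At 2 km, from the table: ρ = 1.007 kg/m³.
In steady level flight, lift balances weight: W = mg = 67 × 9.81 = 657.27 N.
q = ½ρv² = ½ × 1.007 × 23.3² = 273.3 Pa.
Required CL = L/(qS) = 657.27/(273.3·2.49) = 0.9657.
CD = 0.0333 + 0.0461 × 0.9657² = 0.07629.
D = q·S·CD = 273.3 × 2.49 × 0.07629 = 51.93 N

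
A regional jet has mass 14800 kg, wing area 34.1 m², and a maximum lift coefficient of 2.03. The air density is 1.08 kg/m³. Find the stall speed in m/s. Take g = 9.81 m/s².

V_stall = 62.3 m/s

At stall, lift equals weight: L = W = m·g = 14800 × 9.81 = 1.452×10^5 N.
From L = ½ρV²S·CL,max = W: V_stall = √(2W/(ρSCL,max)) = √(2·1.452×10^5/(1.08·34.1·2.03))
V_stall = √3884 = 62.3 m/s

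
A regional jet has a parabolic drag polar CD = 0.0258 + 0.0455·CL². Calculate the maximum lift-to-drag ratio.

For CD = CD0 + K·CL², (L/D)max occurs at CL* = √(CD0/K) and equals 1/(2√(K·CD0)).
(L/D)max = 1/(2√(0.0455 × 0.0258)) = 1/(2 × 0.03426) = 14.6

(L/D)max = 14.6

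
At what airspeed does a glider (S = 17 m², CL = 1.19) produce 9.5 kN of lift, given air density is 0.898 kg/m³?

v = 32.3 m/s

L = ½ρv²S·CL ⇒ v = √(2L/(ρ·S·CL))
v = √(2 × 9500 / (0.898 × 17 × 1.19)) = √1046 = 32.3 m/s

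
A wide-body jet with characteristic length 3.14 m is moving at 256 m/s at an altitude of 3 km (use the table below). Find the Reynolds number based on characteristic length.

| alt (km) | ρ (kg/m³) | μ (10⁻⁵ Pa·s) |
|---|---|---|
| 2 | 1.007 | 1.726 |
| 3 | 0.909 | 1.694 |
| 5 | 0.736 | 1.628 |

Re = 4.31×10^7

At 3 km, from the table: ρ = 0.909 kg/m³, μ = 1.694×10⁻⁵ Pa·s.
Re = ρ·v·c/μ = 0.909 × 256 × 3.14 / (1.694×10⁻⁵) = 4.31×10^7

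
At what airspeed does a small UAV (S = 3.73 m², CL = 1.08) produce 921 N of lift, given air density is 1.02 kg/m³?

L = ½ρv²S·CL ⇒ v = √(2L/(ρ·S·CL))
v = √(2 × 921 / (1.02 × 3.73 × 1.08)) = √448.3 = 21.2 m/s

v = 21.2 m/s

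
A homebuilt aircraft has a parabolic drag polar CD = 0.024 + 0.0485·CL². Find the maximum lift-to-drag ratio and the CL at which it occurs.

For CD = CD0 + K·CL², (L/D)max occurs at CL* = √(CD0/K) and equals 1/(2√(K·CD0)).
(L/D)max = 1/(2√(0.0485 × 0.024)) = 1/(2 × 0.03412) = 14.7
CL* = √(0.024/0.0485) = 0.703

(L/D)max = 14.7, at CL = 0.703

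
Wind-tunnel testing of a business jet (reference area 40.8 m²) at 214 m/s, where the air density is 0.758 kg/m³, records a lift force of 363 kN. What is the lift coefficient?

From L = ½ρv²S·CL, rearranging gives CL = 2L/(ρv²S).
CL = 2 × 3.63×10^5 / (0.758 × 214² × 40.8) = 0.513

CL = 0.513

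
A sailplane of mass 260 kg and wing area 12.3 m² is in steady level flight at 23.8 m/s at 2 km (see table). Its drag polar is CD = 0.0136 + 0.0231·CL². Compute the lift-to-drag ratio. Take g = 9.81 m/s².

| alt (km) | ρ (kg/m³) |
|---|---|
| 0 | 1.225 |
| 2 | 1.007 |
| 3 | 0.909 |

L/D = 28.2

At 2 km, from the table: ρ = 1.007 kg/m³.
Weight W = mg = 260 × 9.81 = 2550.6 N; in level flight L = W.
Dynamic pressure q = 0.5 × 1.007 × 23.8² = 285.2 Pa.
CL = W/(q·S) = 2550.6 / (285.2 × 12.3) = 0.7271.
CD = 0.0136 + 0.0231 × 0.7271² = 0.02581.
L/D = CL/CD = 0.7271 / 0.02581 = 28.2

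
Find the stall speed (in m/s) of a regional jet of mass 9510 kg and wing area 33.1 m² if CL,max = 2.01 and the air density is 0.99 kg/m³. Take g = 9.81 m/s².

At stall, lift equals weight: L = W = m·g = 9510 × 9.81 = 93290 N.
V_stall = √(2W/(ρ·S·CL,max)) = √(2 × 93290 / (0.99 × 33.1 × 2.01))
V_stall = √2833 = 53.2 m/s

V_stall = 53.2 m/s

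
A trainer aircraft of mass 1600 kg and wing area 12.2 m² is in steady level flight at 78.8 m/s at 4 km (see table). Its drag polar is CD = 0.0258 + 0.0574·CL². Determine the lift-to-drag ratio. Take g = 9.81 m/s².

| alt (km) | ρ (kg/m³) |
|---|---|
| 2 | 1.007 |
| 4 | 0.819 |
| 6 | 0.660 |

L/D = 12.5

At 4 km, from the table: ρ = 0.819 kg/m³.
Level flight ⇒ L = W = m·g = 1600 × 9.81 = 15696 N.
q = ½ρv² = ½ × 0.819 × 78.8² = 2543 Pa.
Required CL = L/(qS) = 15696/(2543·12.2) = 0.506.
CD = 0.0258 + 0.0574 × 0.506² = 0.04049.
L/D = CL/CD = 0.506 / 0.04049 = 12.5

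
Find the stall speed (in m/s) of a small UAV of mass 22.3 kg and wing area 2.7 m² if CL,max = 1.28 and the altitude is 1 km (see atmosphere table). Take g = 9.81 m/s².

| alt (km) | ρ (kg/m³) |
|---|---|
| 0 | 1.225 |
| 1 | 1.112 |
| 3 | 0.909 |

At 1 km, from the table: ρ = 1.112 kg/m³.
Weight W = mg = 22.3 × 9.81 = 218.8 N.
From L = ½ρV²S·CL,max = W: V_stall = √(2W/(ρSCL,max)) = √(2·218.8/(1.112·2.7·1.28))
V_stall = √113.8 = 10.7 m/s

V_stall = 10.7 m/s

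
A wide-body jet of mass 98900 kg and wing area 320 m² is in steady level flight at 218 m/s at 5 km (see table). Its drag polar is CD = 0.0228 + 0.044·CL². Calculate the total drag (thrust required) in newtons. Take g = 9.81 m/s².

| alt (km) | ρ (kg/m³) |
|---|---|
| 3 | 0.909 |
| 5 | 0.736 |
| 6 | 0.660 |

D = 1.35×10^5 N

At 5 km, from the table: ρ = 0.736 kg/m³.
In steady level flight, lift balances weight: W = mg = 98900 × 9.81 = 9.7021×10^5 N.
Dynamic pressure q = 0.5 × 0.736 × 218² = 17490 Pa.
CL = 2W/(ρv²S) = 2×9.7021×10^5/(0.736×218²×320) = 0.1734.
CD = 0.0228 + 0.044 × 0.1734² = 0.02412.
D = q·S·CD = 17490 × 320 × 0.02412 = 1.35×10^5 N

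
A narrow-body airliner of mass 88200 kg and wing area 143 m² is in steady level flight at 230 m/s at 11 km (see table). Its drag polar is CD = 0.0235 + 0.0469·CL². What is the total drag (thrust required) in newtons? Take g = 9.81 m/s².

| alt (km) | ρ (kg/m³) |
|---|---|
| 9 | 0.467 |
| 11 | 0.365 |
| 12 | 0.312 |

At 11 km, from the table: ρ = 0.365 kg/m³.
Level flight ⇒ L = W = m·g = 88200 × 9.81 = 8.6524×10^5 N.
q = ½ρv² = ½ × 0.365 × 230² = 9654 Pa.
CL = 2W/(ρv²S) = 2×8.6524×10^5/(0.365×230²×143) = 0.6267.
CD = 0.0235 + 0.0469 × 0.6267² = 0.04192.
D = q·S·CD = 9654 × 143 × 0.04192 = 57880 N

D = 57900 N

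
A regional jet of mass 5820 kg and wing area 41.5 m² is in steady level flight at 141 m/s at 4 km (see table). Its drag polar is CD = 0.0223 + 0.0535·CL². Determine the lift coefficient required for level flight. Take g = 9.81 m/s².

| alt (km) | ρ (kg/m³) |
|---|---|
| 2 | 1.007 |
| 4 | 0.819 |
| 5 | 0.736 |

At 4 km, from the table: ρ = 0.819 kg/m³.
Level flight ⇒ L = W = m·g = 5820 × 9.81 = 57094 N.
q = ½ρv² = ½ × 0.819 × 141² = 8141 Pa.
CL = W/(q·S) = 57094 / (8141 × 41.5) = 0.169.

CL = 0.169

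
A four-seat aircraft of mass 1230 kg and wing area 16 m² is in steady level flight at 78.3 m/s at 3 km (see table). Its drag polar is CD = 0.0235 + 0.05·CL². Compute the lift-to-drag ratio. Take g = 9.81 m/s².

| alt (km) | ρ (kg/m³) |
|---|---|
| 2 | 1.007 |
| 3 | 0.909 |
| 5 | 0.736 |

L/D = 9.96

At 3 km, from the table: ρ = 0.909 kg/m³.
Weight W = mg = 1230 × 9.81 = 12066 N; in level flight L = W.
Dynamic pressure q = 0.5 × 0.909 × 78.3² = 2786 Pa.
Required CL = L/(qS) = 12066/(2786·16) = 0.2706.
CD = 0.0235 + 0.05 × 0.2706² = 0.02716.
L/D = CL/CD = 0.2706 / 0.02716 = 9.96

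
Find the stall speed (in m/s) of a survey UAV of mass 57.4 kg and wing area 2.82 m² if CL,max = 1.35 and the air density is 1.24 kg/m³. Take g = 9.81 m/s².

V_stall = 15.4 m/s

Stall occurs when L = W at CL,max. W = mg = 57.4 × 9.81 = 563.1 N.
V_stall = √(2W/(ρ·S·CL,max)) = √(2 × 563.1 / (1.24 × 2.82 × 1.35))
V_stall = √238.6 = 15.4 m/s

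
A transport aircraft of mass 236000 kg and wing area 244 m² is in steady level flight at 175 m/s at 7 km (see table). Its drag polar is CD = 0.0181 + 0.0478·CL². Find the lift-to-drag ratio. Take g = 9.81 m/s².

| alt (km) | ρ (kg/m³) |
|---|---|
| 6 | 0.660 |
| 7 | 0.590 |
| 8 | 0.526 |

L/D = 14.8

At 7 km, from the table: ρ = 0.590 kg/m³.
Weight W = mg = 236000 × 9.81 = 2.3152×10^6 N; in level flight L = W.
q = ½ρv² = ½ × 0.59 × 175² = 9034 Pa.
CL = 2W/(ρv²S) = 2×2.3152×10^6/(0.59×175²×244) = 1.05.
CD = 0.0181 + 0.0478 × 1.05² = 0.07082.
L/D = CL/CD = 1.05 / 0.07082 = 14.8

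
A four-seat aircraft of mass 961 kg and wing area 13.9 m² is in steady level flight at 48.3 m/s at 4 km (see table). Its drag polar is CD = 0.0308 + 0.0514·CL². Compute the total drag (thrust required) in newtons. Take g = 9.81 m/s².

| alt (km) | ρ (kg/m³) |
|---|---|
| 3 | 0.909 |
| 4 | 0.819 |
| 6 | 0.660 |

D = 753 N

At 4 km, from the table: ρ = 0.819 kg/m³.
In steady level flight, lift balances weight: W = mg = 961 × 9.81 = 9427.4 N.
Dynamic pressure q = 0.5 × 0.819 × 48.3² = 955.3 Pa.
CL = W/(q·S) = 9427.4 / (955.3 × 13.9) = 0.71.
CD = 0.0308 + 0.0514 × 0.71² = 0.05671.
D = q·S·CD = 955.3 × 13.9 × 0.05671 = 753 N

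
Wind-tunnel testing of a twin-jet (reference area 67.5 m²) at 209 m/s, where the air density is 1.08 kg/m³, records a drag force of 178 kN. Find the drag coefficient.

From D = ½ρv²S·CD, rearranging gives CD = 2D/(ρv²S).
CD = 2 × 1.78×10^5 / (1.08 × 209² × 67.5) = 0.112

CD = 0.112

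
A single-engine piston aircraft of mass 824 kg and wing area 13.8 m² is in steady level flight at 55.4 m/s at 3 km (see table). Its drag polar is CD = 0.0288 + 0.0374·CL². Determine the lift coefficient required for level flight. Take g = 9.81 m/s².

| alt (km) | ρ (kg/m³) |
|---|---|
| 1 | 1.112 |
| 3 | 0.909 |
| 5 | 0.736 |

CL = 0.42

At 3 km, from the table: ρ = 0.909 kg/m³.
Weight W = mg = 824 × 9.81 = 8083.4 N; in level flight L = W.
q = ½ρv² = ½ × 0.909 × 55.4² = 1395 Pa.
Required CL = L/(qS) = 8083.4/(1395·13.8) = 0.4199.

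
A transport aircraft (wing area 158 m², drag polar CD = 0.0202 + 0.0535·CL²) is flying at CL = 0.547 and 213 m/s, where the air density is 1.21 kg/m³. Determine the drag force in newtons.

CD = 0.0202 + 0.0535 × 0.547² = 0.03621
D = ½ρv²S·CD = ½ × 1.21 × 213² × 158 × 0.03621 = 1.57×10^5 N

D = 1.57×10^5 N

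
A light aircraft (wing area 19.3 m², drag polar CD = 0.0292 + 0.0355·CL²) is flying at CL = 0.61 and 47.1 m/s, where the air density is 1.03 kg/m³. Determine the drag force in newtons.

D = 935 N

CD = 0.0292 + 0.0355 × 0.61² = 0.04241
D = ½ρv²S·CD = ½ × 1.03 × 47.1² × 19.3 × 0.04241 = 935 N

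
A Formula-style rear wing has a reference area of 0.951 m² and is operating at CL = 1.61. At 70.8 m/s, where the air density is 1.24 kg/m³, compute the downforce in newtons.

L = 4760 N

Dynamic pressure q = ½ρv² = ½ × 1.24 × 70.8² = 3108 Pa.
L = q·S·CL = 3108 × 0.951 × 1.61 = 4760 N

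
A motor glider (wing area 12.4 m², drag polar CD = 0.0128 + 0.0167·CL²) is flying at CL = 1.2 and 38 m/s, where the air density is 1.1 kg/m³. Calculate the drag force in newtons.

CD = 0.0128 + 0.0167 × 1.2² = 0.03685
D = ½ρv²S·CD = ½ × 1.1 × 38² × 12.4 × 0.03685 = 363 N

D = 363 N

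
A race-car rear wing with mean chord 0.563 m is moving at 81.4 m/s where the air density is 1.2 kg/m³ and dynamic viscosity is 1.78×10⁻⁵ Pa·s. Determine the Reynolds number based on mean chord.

Re = ρ·v·c/μ = 1.2 × 81.4 × 0.563 / (1.78×10⁻⁵) = 3.09×10^6

Re = 3.09×10^6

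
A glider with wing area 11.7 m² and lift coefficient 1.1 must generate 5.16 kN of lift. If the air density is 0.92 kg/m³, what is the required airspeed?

L = ½ρv²S·CL ⇒ v = √(2L/(ρ·S·CL))
v = √(2 × 5160 / (0.92 × 11.7 × 1.1)) = √871.6 = 29.5 m/s

v = 29.5 m/s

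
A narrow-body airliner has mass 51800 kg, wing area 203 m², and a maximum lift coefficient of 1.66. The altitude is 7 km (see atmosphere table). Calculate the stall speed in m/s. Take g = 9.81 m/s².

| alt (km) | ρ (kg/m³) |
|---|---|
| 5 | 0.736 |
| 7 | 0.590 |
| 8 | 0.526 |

V_stall = 71.5 m/s

At 7 km, from the table: ρ = 0.590 kg/m³.
Weight W = mg = 51800 × 9.81 = 5.082×10^5 N.
From L = ½ρV²S·CL,max = W: V_stall = √(2W/(ρSCL,max)) = √(2·5.082×10^5/(0.59·203·1.66))
V_stall = √5112 = 71.5 m/s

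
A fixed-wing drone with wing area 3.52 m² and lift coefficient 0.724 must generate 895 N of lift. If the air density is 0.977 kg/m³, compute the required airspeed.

L = ½ρv²S·CL ⇒ v = √(2L/(ρ·S·CL))
v = √(2 × 895 / (0.977 × 3.52 × 0.724)) = √718.9 = 26.8 m/s

v = 26.8 m/s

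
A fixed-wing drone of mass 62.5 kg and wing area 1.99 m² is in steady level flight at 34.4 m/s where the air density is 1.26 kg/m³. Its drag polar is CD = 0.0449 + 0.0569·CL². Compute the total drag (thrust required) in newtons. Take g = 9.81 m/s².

D = 81 N

In steady level flight, lift balances weight: W = mg = 62.5 × 9.81 = 613.12 N.
q = ½ρv² = ½ × 1.26 × 34.4² = 745.5 Pa.
CL = 2W/(ρv²S) = 2×613.12/(1.26×34.4²×1.99) = 0.4133.
CD = 0.0449 + 0.0569 × 0.4133² = 0.05462.
D = q·S·CD = 745.5 × 1.99 × 0.05462 = 81.03 N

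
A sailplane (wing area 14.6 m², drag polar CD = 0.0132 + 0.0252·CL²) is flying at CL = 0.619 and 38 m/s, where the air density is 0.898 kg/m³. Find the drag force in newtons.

CD = 0.0132 + 0.0252 × 0.619² = 0.02286
D = ½ρv²S·CD = ½ × 0.898 × 38² × 14.6 × 0.02286 = 216 N

D = 216 N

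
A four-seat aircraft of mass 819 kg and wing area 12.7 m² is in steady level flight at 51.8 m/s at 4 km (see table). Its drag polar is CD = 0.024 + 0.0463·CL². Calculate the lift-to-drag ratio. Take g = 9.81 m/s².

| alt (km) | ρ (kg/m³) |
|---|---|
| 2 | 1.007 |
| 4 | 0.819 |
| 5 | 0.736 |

At 4 km, from the table: ρ = 0.819 kg/m³.
Level flight ⇒ L = W = m·g = 819 × 9.81 = 8034.4 N.
Dynamic pressure q = 0.5 × 0.819 × 51.8² = 1099 Pa.
CL = 2W/(ρv²S) = 2×8034.4/(0.819×51.8²×12.7) = 0.5758.
CD = 0.024 + 0.0463 × 0.5758² = 0.03935.
L/D = CL/CD = 0.5758 / 0.03935 = 14.6

L/D = 14.6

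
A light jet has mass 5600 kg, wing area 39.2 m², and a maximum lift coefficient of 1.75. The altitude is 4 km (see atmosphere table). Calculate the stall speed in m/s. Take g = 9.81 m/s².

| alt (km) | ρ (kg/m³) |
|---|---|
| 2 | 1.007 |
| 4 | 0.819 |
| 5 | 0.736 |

At 4 km, from the table: ρ = 0.819 kg/m³.
Weight W = mg = 5600 × 9.81 = 54940 N.
From L = ½ρV²S·CL,max = W: V_stall = √(2W/(ρSCL,max)) = √(2·54940/(0.819·39.2·1.75))
V_stall = √1956 = 44.2 m/s

V_stall = 44.2 m/s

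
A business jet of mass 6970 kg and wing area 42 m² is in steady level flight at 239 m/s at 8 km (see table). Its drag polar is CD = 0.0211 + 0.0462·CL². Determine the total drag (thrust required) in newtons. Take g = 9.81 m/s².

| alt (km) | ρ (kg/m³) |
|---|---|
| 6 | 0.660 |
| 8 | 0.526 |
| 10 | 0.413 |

D = 13700 N

At 8 km, from the table: ρ = 0.526 kg/m³.
Weight W = mg = 6970 × 9.81 = 68376 N; in level flight L = W.
q = ½ρv² = ½ × 0.526 × 239² = 15020 Pa.
CL = W/(q·S) = 68376 / (15020 × 42) = 0.1084.
CD = 0.0211 + 0.0462 × 0.1084² = 0.02164.
D = q·S·CD = 15020 × 42 × 0.02164 = 13660 N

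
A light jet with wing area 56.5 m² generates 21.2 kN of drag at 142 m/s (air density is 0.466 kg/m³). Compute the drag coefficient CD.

CD = 0.0799

From D = ½ρv²S·CD, rearranging gives CD = 2D/(ρv²S).
CD = 2 × 21200 / (0.466 × 142² × 56.5) = 0.0799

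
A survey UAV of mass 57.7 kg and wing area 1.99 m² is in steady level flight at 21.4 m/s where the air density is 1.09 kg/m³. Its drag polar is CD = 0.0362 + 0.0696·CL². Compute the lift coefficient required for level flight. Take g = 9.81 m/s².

CL = 1.14

In steady level flight, lift balances weight: W = mg = 57.7 × 9.81 = 566.04 N.
Dynamic pressure q = 0.5 × 1.09 × 21.4² = 249.6 Pa.
Required CL = L/(qS) = 566.04/(249.6·1.99) = 1.14.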